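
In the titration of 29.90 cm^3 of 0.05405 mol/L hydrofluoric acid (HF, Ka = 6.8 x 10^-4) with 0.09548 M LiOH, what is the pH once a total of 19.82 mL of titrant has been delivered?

11.74

n(acid) = 0.05405 x 0.02990 = 0.001616 mol; n(LiOH) added = 0.09548 x 0.01982 = 0.001892 mol.
Base is in excess by 0.001892 - 0.001616 = 0.0002763 mol in a total volume of 0.04972 L.
[OH^-] = 0.0002763/0.04972 = 0.005557 M, so pOH = 2.26 and pH = 14.00 - 2.26 = 11.74.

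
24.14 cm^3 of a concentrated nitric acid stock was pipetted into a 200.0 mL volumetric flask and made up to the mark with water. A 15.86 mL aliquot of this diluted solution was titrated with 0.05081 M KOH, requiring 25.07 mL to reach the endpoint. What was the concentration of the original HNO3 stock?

n(KOH) = 0.05081 x 0.02507 = 0.001274 mol.
n(HNO3) in the aliquot = 0.001274 mol.
[diluted HNO3] = 0.001274 / 0.01586 = 0.08032 M.
Dilution factor = 200.0/24.14 = 8.285, so [stock] = 0.08032 x 8.285 = 0.665 M.

0.665 M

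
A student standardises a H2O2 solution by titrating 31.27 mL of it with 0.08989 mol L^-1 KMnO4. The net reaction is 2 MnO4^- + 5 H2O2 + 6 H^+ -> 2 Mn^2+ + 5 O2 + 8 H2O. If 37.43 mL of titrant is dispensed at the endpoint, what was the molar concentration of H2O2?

0.269 M

n(KMnO4) = 0.08989 x 0.03743 = 0.003365 mol.
From the balanced equation, 2 mol KMnO4 reacts with 5 mol H2O2, so n(H2O2) = 0.003365 x 5/2 = 0.008411 mol.
[H2O2] = 0.008411 / 0.03127 L = 0.269 M.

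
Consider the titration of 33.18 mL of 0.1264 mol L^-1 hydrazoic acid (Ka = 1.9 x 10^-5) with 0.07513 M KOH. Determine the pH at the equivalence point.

n(HN3) = 0.1264 x 0.03318 = 0.004194 mol; V(KOH) at equivalence = 0.004194/0.07513 = 0.05582 L.
At equivalence all the acid is converted to N3-; total volume = 0.03318 + 0.05582 = 0.08900 L, so [N3-] = 0.004194/0.08900 = 0.04712 M.
Kb = Kw/Ka = 1.0e-14 / 1.9 x 10^-5 = 5.26e-10.
[OH^-] = sqrt(Kb x [N3-]) = sqrt(5.26e-10 x 0.04712) = 4.98e-6 M.
pOH = 5.30, so pH = 14.00 - 5.30 = 8.70.

8.70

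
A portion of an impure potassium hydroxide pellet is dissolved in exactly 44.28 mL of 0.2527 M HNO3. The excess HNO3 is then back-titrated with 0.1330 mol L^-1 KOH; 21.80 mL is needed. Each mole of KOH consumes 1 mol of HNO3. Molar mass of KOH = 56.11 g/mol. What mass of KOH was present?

Total n(HNO3) added = 0.2527 x 0.04428 = 0.01119 mol.
n(KOH) used = 0.1330 x 0.02180 = 0.002899 mol, which equals the excess n(HNO3).
So n(HNO3) consumed by the sample = 0.01119 - 0.002899 = 0.008290 mol.
n(KOH) = 0.008290 / 1 = 0.008290 mol.
mass = 0.008290 mol x 56.11 g/mol = 0.465 g.

0.465 g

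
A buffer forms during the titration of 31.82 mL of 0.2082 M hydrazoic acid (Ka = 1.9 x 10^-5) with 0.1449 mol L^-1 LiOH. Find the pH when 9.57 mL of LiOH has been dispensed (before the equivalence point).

Initial n(HN3) = 0.2082 x 0.03182 = 0.006625 mol.
n(LiOH) added = 0.1449 x 0.009570 = 0.001387 mol, converting that many moles of HN3 to N3-.
Remaining n(HN3) = 0.005238 mol; n(N3-) = 0.001387 mol.
By Henderson-Hasselbalch, pH = pKa + log([A^-]/[HA]) = 4.72 + log(0.001387/0.005238) = 4.72 + (-0.58) = 4.14.

4.14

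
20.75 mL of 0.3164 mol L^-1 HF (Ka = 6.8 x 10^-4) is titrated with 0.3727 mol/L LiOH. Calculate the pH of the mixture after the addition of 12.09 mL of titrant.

3.51

Initial n(HF) = 0.3164 x 0.02075 = 0.006565 mol.
n(LiOH) added = 0.3727 x 0.01209 = 0.004506 mol, converting that many moles of HF to F-.
Remaining n(HF) = 0.002059 mol; n(F-) = 0.004506 mol.
By Henderson-Hasselbalch, pH = pKa + log([A^-]/[HA]) = 3.17 + log(0.004506/0.002059) = 3.17 + (+0.34) = 3.51.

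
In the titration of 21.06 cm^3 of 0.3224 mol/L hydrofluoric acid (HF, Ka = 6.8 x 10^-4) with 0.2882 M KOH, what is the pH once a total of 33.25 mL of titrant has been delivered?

n(acid) = 0.3224 x 0.02106 = 0.006790 mol; n(KOH) added = 0.2882 x 0.03325 = 0.009583 mol.
Base is in excess by 0.009583 - 0.006790 = 0.002793 mol in a total volume of 0.05431 L.
[OH^-] = 0.002793/0.05431 = 0.05143 M, so pOH = 1.29 and pH = 14.00 - 1.29 = 12.71.

12.71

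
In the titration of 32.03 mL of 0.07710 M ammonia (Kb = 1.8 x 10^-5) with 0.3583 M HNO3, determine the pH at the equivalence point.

n(NH3) = 0.07710 x 0.03203 = 0.002470 mol; V(HNO3) at equivalence = 0.002470/0.3583 = 0.006892 L.
At equivalence the base is fully converted to NH4+; total volume = 0.03892 L, so [NH4+] = 0.002470/0.03892 = 0.06345 M.
Ka(NH4+) = Kw/Kb = 1.0e-14 / 1.8 x 10^-5 = 5.56e-10.
[H^+] = sqrt(Ka x [NH4+]) = sqrt(5.56e-10 x 0.06345) = 5.94e-6 M.
pH = -log(5.94e-6) = 5.23.

5.23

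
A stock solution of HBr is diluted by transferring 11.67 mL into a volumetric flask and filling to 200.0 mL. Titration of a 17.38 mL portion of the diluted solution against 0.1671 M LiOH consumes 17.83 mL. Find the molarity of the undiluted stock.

n(LiOH) = 0.1671 x 0.01783 = 0.002979 mol.
n(HBr) in the aliquot = 0.002979 mol.
[diluted HBr] = 0.002979 / 0.01738 = 0.1714 M.
Dilution factor = 200.0/11.67 = 17.14, so [stock] = 0.1714 x 17.14 = 2.94 M.

2.94 M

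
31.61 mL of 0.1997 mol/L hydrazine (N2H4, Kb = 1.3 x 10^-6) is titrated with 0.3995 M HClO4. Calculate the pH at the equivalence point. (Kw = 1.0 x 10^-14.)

4.49

n(N2H4) = 0.1997 x 0.03161 = 0.006313 mol; V(HClO4) at equivalence = 0.006313/0.3995 = 0.01580 L.
At equivalence the base is fully converted to N2H5+; total volume = 0.04741 L, so [N2H5+] = 0.006313/0.04741 = 0.1331 M.
Ka(N2H5+) = Kw/Kb = 1.0e-14 / 1.3 x 10^-6 = 7.69e-9.
[H^+] = sqrt(Ka x [N2H5+]) = sqrt(7.69e-9 x 0.1331) = 3.20e-5 M.
pH = -log(3.20e-5) = 4.49.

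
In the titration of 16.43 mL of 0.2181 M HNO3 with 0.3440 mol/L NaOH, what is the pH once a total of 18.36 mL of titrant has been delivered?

n(acid) = 0.2181 x 0.01643 = 0.003583 mol; n(NaOH) added = 0.3440 x 0.01836 = 0.006316 mol.
Base is in excess by 0.006316 - 0.003583 = 0.002732 mol in a total volume of 0.03479 L.
[OH^-] = 0.002732/0.03479 = 0.07854 M, so pOH = 1.10 and pH = 14.00 - 1.10 = 12.90.

12.90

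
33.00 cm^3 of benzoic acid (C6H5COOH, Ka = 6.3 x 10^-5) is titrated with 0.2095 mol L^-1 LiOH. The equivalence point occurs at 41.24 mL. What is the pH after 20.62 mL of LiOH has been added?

20.62 mL is exactly half the equivalence volume (41.24/2), i.e. the half-equivalence point.
There, n(HA) = n(A^-), so pH = pKa = -log(6.3 x 10^-5) = 4.20.

4.20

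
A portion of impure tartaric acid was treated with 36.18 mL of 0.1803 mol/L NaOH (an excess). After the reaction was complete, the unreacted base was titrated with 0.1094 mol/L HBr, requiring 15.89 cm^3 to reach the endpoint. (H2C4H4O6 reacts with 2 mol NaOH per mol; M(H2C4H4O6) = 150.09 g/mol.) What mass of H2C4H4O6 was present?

Total n(NaOH) added = 0.1803 x 0.03618 = 0.006523 mol.
n(HBr) used = 0.1094 x 0.01589 = 0.001738 mol, which equals the excess n(NaOH).
So n(NaOH) consumed by the sample = 0.006523 - 0.001738 = 0.004785 mol.
n(H2C4H4O6) = 0.004785 / 2 = 0.002392 mol.
mass = 0.002392 mol x 150.09 g/mol = 0.359 g.

0.359 g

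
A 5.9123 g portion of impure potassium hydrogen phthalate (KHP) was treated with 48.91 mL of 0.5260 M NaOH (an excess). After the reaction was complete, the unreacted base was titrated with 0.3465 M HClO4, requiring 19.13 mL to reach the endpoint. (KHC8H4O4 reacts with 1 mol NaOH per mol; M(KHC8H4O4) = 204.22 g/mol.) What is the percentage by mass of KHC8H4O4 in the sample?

66.0%

Total n(NaOH) added = 0.5260 x 0.04891 = 0.02573 mol.
n(HClO4) used = 0.3465 x 0.01913 = 0.006629 mol, which equals the excess n(NaOH).
So n(NaOH) consumed by the sample = 0.02573 - 0.006629 = 0.01910 mol.
n(KHC8H4O4) = 0.01910 / 1 = 0.01910 mol.
mass KHC8H4O4 = 0.01910 x 204.22 = 3.900 g, so %KHC8H4O4 = 3.900/5.9123 x 100 = 66.0%.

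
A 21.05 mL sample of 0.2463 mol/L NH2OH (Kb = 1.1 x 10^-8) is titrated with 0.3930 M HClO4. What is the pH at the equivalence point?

n(NH2OH) = 0.2463 x 0.02105 = 0.005185 mol; V(HClO4) at equivalence = 0.005185/0.3930 = 0.01319 L.
At equivalence the base is fully converted to NH3OH+; total volume = 0.03424 L, so [NH3OH+] = 0.005185/0.03424 = 0.1514 M.
Ka(NH3OH+) = Kw/Kb = 1.0e-14 / 1.1 x 10^-8 = 9.09e-7.
[H^+] = sqrt(Ka x [NH3OH+]) = sqrt(9.09e-7 x 0.1514) = 0.000371 M.
pH = -log(0.000371) = 3.43.

3.43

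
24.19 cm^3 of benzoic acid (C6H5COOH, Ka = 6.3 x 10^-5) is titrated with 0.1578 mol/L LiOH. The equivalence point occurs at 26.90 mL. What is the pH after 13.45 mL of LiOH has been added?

4.20

13.45 mL is exactly half the equivalence volume (26.90/2), i.e. the half-equivalence point.
There, n(HA) = n(A^-), so pH = pKa = -log(6.3 x 10^-5) = 4.20.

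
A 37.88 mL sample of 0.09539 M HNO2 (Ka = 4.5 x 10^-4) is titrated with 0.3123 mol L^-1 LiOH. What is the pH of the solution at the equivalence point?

n(HNO2) = 0.09539 x 0.03788 = 0.003613 mol; V(LiOH) at equivalence = 0.003613/0.3123 = 0.01157 L.
At equivalence all the acid is converted to NO2-; total volume = 0.03788 + 0.01157 = 0.04945 L, so [NO2-] = 0.003613/0.04945 = 0.07307 M.
Kb = Kw/Ka = 1.0e-14 / 4.5 x 10^-4 = 2.22e-11.
[OH^-] = sqrt(Kb x [NO2-]) = sqrt(2.22e-11 x 0.07307) = 1.27e-6 M.
pOH = 5.89, so pH = 14.00 - 5.89 = 8.11.

8.11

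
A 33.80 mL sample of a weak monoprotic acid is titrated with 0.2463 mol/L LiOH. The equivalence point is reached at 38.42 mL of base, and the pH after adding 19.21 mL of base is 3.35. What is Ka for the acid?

4.5 x 10^-4

19.21 mL is half of the equivalence volume, so this is the half-equivalence point where [HA] = [A^-].
At half-equivalence pH = pKa, so pKa = 3.35.
Ka = 10^(-3.35) = 4.5 x 10^-4.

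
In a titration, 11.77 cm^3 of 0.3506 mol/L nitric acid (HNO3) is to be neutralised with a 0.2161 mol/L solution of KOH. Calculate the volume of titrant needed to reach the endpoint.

19.1 mL

n(HNO3) = 0.3506 mol/L x 0.01177 L = 0.004127 mol.
At equivalence n(KOH) = n(HNO3) = 0.004127 mol.
V(KOH) = 0.004127 / 0.2161 = 0.01910 L = 19.1 mL.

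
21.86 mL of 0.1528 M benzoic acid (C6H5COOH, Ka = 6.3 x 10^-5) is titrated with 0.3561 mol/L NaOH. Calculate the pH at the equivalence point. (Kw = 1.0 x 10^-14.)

8.61

n(C6H5COOH) = 0.1528 x 0.02186 = 0.003340 mol; V(NaOH) at equivalence = 0.003340/0.3561 = 0.009380 L.
At equivalence all the acid is converted to C6H5COO-; total volume = 0.02186 + 0.009380 = 0.03124 L, so [C6H5COO-] = 0.003340/0.03124 = 0.1069 M.
Kb = Kw/Ka = 1.0e-14 / 6.3 x 10^-5 = 1.59e-10.
[OH^-] = sqrt(Kb x [C6H5COO-]) = sqrt(1.59e-10 x 0.1069) = 4.12e-6 M.
pOH = 5.39, so pH = 14.00 - 5.39 = 8.61.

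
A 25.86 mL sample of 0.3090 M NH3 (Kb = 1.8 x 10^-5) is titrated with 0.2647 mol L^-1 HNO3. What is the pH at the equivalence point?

5.05

n(NH3) = 0.3090 x 0.02586 = 0.007991 mol; V(HNO3) at equivalence = 0.007991/0.2647 = 0.03019 L.
At equivalence the base is fully converted to NH4+; total volume = 0.05605 L, so [NH4+] = 0.007991/0.05605 = 0.1426 M.
Ka(NH4+) = Kw/Kb = 1.0e-14 / 1.8 x 10^-5 = 5.56e-10.
[H^+] = sqrt(Ka x [NH4+]) = sqrt(5.56e-10 x 0.1426) = 8.90e-6 M.
pH = -log(8.90e-6) = 5.05.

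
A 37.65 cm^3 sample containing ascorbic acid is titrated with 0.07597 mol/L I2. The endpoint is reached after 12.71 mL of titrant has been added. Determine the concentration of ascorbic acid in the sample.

n(I2) = 0.07597 x 0.01271 = 0.0009656 mol.
From the balanced equation, 1 mol I2 reacts with 1 mol ascorbic acid, so n(ascorbic acid) = 0.0009656 x 1/1 = 0.0009656 mol.
[ascorbic acid] = 0.0009656 / 0.03765 L = 0.0256 M.

0.0256 M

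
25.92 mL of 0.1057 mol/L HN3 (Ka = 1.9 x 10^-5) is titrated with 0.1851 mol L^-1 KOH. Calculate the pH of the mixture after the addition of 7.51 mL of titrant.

4.73

Initial n(HN3) = 0.1057 x 0.02592 = 0.002740 mol.
n(KOH) added = 0.1851 x 0.007510 = 0.001390 mol, converting that many moles of HN3 to N3-.
Remaining n(HN3) = 0.001350 mol; n(N3-) = 0.001390 mol.
By Henderson-Hasselbalch, pH = pKa + log([A^-]/[HA]) = 4.72 + log(0.001390/0.001350) = 4.72 + (+0.01) = 4.73.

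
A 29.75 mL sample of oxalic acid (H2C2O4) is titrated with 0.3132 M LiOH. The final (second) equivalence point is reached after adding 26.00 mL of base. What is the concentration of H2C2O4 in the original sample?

0.137 M

n(LiOH) = 0.3132 x 0.02600 = 0.008143 mol.
At the final (second) equivalence point, 2 mol OH^- react per mol H2C2O4, so n(H2C2O4) = 0.008143 / 2 = 0.004072 mol.
[H2C2O4] = 0.004072 / 0.02975 L = 0.137 M.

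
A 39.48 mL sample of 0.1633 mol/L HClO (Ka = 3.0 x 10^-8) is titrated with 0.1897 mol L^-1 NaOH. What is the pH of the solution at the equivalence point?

n(HClO) = 0.1633 x 0.03948 = 0.006447 mol; V(NaOH) at equivalence = 0.006447/0.1897 = 0.03399 L.
At equivalence all the acid is converted to ClO-; total volume = 0.03948 + 0.03399 = 0.07347 L, so [ClO-] = 0.006447/0.07347 = 0.08776 M.
Kb = Kw/Ka = 1.0e-14 / 3.0 x 10^-8 = 3.33e-7.
[OH^-] = sqrt(Kb x [ClO-]) = sqrt(3.33e-7 x 0.08776) = 0.000171 M.
pOH = 3.77, so pH = 14.00 - 3.77 = 10.23.

10.23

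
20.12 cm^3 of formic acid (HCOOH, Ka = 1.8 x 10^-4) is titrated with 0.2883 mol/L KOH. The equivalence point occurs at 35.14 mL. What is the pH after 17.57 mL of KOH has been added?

17.57 mL is exactly half the equivalence volume (35.14/2), i.e. the half-equivalence point.
There, n(HA) = n(A^-), so pH = pKa = -log(1.8 x 10^-4) = 3.74.

3.74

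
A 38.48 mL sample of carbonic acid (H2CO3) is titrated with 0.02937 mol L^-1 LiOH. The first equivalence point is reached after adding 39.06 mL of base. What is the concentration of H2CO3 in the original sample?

0.0298 M

n(LiOH) = 0.02937 x 0.03906 = 0.001147 mol.
At the first equivalence point, 1 mol OH^- react per mol H2CO3, so n(H2CO3) = 0.001147 / 1 = 0.001147 mol.
[H2CO3] = 0.001147 / 0.03848 L = 0.0298 M.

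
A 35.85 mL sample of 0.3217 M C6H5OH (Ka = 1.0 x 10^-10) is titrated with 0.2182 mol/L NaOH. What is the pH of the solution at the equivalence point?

11.56

n(C6H5OH) = 0.3217 x 0.03585 = 0.01153 mol; V(NaOH) at equivalence = 0.01153/0.2182 = 0.05285 L.
At equivalence all the acid is converted to C6H5O-; total volume = 0.03585 + 0.05285 = 0.08870 L, so [C6H5O-] = 0.01153/0.08870 = 0.1300 M.
Kb = Kw/Ka = 1.0e-14 / 1.0 x 10^-10 = 0.000100.
[OH^-] = sqrt(Kb x [C6H5O-]) = sqrt(0.000100 x 0.1300) = 0.00361 M.
pOH = 2.44, so pH = 14.00 - 2.44 = 11.56.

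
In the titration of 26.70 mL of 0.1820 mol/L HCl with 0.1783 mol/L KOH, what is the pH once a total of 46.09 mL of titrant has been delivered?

n(acid) = 0.1820 x 0.02670 = 0.004859 mol; n(KOH) added = 0.1783 x 0.04609 = 0.008218 mol.
Base is in excess by 0.008218 - 0.004859 = 0.003358 mol in a total volume of 0.07279 L.
[OH^-] = 0.003358/0.07279 = 0.04614 M, so pOH = 1.34 and pH = 14.00 - 1.34 = 12.66.

12.66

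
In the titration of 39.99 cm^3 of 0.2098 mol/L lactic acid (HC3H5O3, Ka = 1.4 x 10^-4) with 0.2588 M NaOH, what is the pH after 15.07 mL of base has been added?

Initial n(HC3H5O3) = 0.2098 x 0.03999 = 0.008390 mol.
n(NaOH) added = 0.2588 x 0.01507 = 0.003900 mol, converting that many moles of HC3H5O3 to C3H5O3-.
Remaining n(HC3H5O3) = 0.004490 mol; n(C3H5O3-) = 0.003900 mol.
By Henderson-Hasselbalch, pH = pKa + log([A^-]/[HA]) = 3.85 + log(0.003900/0.004490) = 3.85 + (-0.06) = 3.79.

3.79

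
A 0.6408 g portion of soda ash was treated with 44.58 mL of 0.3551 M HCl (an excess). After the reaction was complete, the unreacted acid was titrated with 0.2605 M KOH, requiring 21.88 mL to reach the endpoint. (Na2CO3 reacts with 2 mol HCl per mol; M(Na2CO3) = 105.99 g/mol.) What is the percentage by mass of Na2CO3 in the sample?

83.8%

Total n(HCl) added = 0.3551 x 0.04458 = 0.01583 mol.
n(KOH) used = 0.2605 x 0.02188 = 0.005700 mol, which equals the excess n(HCl).
So n(HCl) consumed by the sample = 0.01583 - 0.005700 = 0.01013 mol.
n(Na2CO3) = 0.01013 / 2 = 0.005065 mol.
mass Na2CO3 = 0.005065 x 105.99 = 0.5369 g, so %Na2CO3 = 0.5369/0.6408 x 100 = 83.8%.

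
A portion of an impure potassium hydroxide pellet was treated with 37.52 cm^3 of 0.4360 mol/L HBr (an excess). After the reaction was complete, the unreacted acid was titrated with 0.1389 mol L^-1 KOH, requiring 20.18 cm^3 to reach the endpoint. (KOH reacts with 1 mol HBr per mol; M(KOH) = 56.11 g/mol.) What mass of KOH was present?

0.761 g

Total n(HBr) added = 0.4360 x 0.03752 = 0.01636 mol.
n(KOH) used = 0.1389 x 0.02018 = 0.002803 mol, which equals the excess n(HBr).
So n(HBr) consumed by the sample = 0.01636 - 0.002803 = 0.01356 mol.
n(KOH) = 0.01356 / 1 = 0.01356 mol.
mass = 0.01356 mol x 56.11 g/mol = 0.761 g.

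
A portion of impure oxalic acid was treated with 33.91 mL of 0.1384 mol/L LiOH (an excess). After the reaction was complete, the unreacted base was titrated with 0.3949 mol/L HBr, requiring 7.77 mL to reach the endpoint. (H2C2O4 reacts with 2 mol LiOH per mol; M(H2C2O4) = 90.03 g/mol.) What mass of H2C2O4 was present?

Total n(LiOH) added = 0.1384 x 0.03391 = 0.004693 mol.
n(HBr) used = 0.3949 x 0.007770 = 0.003068 mol, which equals the excess n(LiOH).
So n(LiOH) consumed by the sample = 0.004693 - 0.003068 = 0.001625 mol.
n(H2C2O4) = 0.001625 / 2 = 0.0008124 mol.
mass = 0.0008124 mol x 90.03 g/mol = 0.0731 g.

0.0731 g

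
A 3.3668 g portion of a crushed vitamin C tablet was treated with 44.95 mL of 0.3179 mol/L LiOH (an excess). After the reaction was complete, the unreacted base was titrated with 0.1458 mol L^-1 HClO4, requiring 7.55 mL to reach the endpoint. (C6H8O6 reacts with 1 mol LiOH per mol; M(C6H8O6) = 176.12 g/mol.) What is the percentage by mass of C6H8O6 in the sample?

Total n(LiOH) added = 0.3179 x 0.04495 = 0.01429 mol.
n(HClO4) used = 0.1458 x 0.007550 = 0.001101 mol, which equals the excess n(LiOH).
So n(LiOH) consumed by the sample = 0.01429 - 0.001101 = 0.01319 mol.
n(C6H8O6) = 0.01319 / 1 = 0.01319 mol.
mass C6H8O6 = 0.01319 x 176.12 = 2.323 g, so %C6H8O6 = 2.323/3.3668 x 100 = 69.0%.

69.0%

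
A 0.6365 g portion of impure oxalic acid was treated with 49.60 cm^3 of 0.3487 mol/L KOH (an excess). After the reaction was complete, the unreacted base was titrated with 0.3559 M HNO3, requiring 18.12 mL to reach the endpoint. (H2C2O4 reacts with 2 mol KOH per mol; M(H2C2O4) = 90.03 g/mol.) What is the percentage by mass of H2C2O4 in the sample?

76.7%

Total n(KOH) added = 0.3487 x 0.04960 = 0.01730 mol.
n(HNO3) used = 0.3559 x 0.01812 = 0.006449 mol, which equals the excess n(KOH).
So n(KOH) consumed by the sample = 0.01730 - 0.006449 = 0.01085 mol.
n(H2C2O4) = 0.01085 / 2 = 0.005423 mol.
mass H2C2O4 = 0.005423 x 90.03 = 0.4883 g, so %H2C2O4 = 0.4883/0.6365 x 100 = 76.7%.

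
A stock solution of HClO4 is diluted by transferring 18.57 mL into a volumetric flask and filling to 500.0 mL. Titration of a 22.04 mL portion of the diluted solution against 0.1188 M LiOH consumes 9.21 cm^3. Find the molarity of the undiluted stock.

1.34 M

n(LiOH) = 0.1188 x 0.009210 = 0.001094 mol.
n(HClO4) in the aliquot = 0.001094 mol.
[diluted HClO4] = 0.001094 / 0.02204 = 0.04964 M.
Dilution factor = 500.0/18.57 = 26.93, so [stock] = 0.04964 x 26.93 = 1.34 M.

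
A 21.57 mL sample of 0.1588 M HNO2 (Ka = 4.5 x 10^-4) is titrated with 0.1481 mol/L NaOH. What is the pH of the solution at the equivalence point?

n(HNO2) = 0.1588 x 0.02157 = 0.003425 mol; V(NaOH) at equivalence = 0.003425/0.1481 = 0.02313 L.
At equivalence all the acid is converted to NO2-; total volume = 0.02157 + 0.02313 = 0.04470 L, so [NO2-] = 0.003425/0.04470 = 0.07663 M.
Kb = Kw/Ka = 1.0e-14 / 4.5 x 10^-4 = 2.22e-11.
[OH^-] = sqrt(Kb x [NO2-]) = sqrt(2.22e-11 x 0.07663) = 1.30e-6 M.
pOH = 5.88, so pH = 14.00 - 5.88 = 8.12.

8.12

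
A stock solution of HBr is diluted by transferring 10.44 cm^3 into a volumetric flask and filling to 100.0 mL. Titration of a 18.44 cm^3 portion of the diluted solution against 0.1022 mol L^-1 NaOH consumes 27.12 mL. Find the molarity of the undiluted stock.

n(NaOH) = 0.1022 x 0.02712 = 0.002772 mol.
n(HBr) in the aliquot = 0.002772 mol.
[diluted HBr] = 0.002772 / 0.01844 = 0.1503 M.
Dilution factor = 100.0/10.44 = 9.579, so [stock] = 0.1503 x 9.579 = 1.44 M.

1.44 M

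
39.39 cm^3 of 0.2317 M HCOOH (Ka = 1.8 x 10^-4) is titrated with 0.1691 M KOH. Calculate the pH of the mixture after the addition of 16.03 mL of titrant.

Initial n(HCOOH) = 0.2317 x 0.03939 = 0.009127 mol.
n(KOH) added = 0.1691 x 0.01603 = 0.002711 mol, converting that many moles of HCOOH to HCOO-.
Remaining n(HCOOH) = 0.006416 mol; n(HCOO-) = 0.002711 mol.
By Henderson-Hasselbalch, pH = pKa + log([A^-]/[HA]) = 3.74 + log(0.002711/0.006416) = 3.74 + (-0.37) = 3.37.

3.37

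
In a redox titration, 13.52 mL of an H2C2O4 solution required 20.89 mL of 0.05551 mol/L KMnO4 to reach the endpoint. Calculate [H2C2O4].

0.214 M

n(KMnO4) = 0.05551 x 0.02089 = 0.001160 mol.
From the balanced equation, 2 mol KMnO4 reacts with 5 mol H2C2O4, so n(H2C2O4) = 0.001160 x 5/2 = 0.002899 mol.
[H2C2O4] = 0.002899 / 0.01352 L = 0.214 M.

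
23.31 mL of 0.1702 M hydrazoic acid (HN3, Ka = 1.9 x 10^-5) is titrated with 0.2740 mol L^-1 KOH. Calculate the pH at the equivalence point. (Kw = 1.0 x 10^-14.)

8.87

n(HN3) = 0.1702 x 0.02331 = 0.003967 mol; V(KOH) at equivalence = 0.003967/0.2740 = 0.01448 L.
At equivalence all the acid is converted to N3-; total volume = 0.02331 + 0.01448 = 0.03779 L, so [N3-] = 0.003967/0.03779 = 0.1050 M.
Kb = Kw/Ka = 1.0e-14 / 1.9 x 10^-5 = 5.26e-10.
[OH^-] = sqrt(Kb x [N3-]) = sqrt(5.26e-10 x 0.1050) = 7.43e-6 M.
pOH = 5.13, so pH = 14.00 - 5.13 = 8.87.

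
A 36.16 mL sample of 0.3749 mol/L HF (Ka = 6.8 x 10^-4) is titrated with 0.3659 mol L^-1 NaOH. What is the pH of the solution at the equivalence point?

n(HF) = 0.3749 x 0.03616 = 0.01356 mol; V(NaOH) at equivalence = 0.01356/0.3659 = 0.03705 L.
At equivalence all the acid is converted to F-; total volume = 0.03616 + 0.03705 = 0.07321 L, so [F-] = 0.01356/0.07321 = 0.1852 M.
Kb = Kw/Ka = 1.0e-14 / 6.8 x 10^-4 = 1.47e-11.
[OH^-] = sqrt(Kb x [F-]) = sqrt(1.47e-11 x 0.1852) = 1.65e-6 M.
pOH = 5.78, so pH = 14.00 - 5.78 = 8.22.

8.22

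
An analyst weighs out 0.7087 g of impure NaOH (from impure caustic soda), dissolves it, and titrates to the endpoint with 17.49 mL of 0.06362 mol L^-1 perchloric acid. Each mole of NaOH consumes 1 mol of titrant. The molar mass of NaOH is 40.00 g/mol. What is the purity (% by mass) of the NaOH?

n(HClO4) = 0.06362 x 0.01749 = 0.001113 mol.
n(NaOH) = 0.001113 / 1 = 0.001113 mol.
mass of NaOH = 0.001113 x 40.00 = 0.04451 g.
% purity = 0.04451 / 0.7087 x 100 = 6.28%.

6.28%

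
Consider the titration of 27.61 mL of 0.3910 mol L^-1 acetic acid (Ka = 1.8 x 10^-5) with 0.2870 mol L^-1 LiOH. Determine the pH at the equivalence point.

n(CH3COOH) = 0.3910 x 0.02761 = 0.01080 mol; V(LiOH) at equivalence = 0.01080/0.2870 = 0.03762 L.
At equivalence all the acid is converted to CH3COO-; total volume = 0.02761 + 0.03762 = 0.06523 L, so [CH3COO-] = 0.01080/0.06523 = 0.1655 M.
Kb = Kw/Ka = 1.0e-14 / 1.8 x 10^-5 = 5.56e-10.
[OH^-] = sqrt(Kb x [CH3COO-]) = sqrt(5.56e-10 x 0.1655) = 9.59e-6 M.
pOH = 5.02, so pH = 14.00 - 5.02 = 8.98.

8.98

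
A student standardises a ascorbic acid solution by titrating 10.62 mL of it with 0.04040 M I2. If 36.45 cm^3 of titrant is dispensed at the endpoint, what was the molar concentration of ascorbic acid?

0.139 M

n(I2) = 0.04040 x 0.03645 = 0.001473 mol.
From the balanced equation, 1 mol I2 reacts with 1 mol ascorbic acid, so n(ascorbic acid) = 0.001473 x 1/1 = 0.001473 mol.
[ascorbic acid] = 0.001473 / 0.01062 L = 0.139 M.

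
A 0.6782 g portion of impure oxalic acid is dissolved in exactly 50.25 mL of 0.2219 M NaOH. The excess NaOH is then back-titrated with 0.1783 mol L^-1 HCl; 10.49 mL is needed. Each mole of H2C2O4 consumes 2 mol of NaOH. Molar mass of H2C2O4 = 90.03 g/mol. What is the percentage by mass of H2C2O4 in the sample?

Total n(NaOH) added = 0.2219 x 0.05025 = 0.01115 mol.
n(HCl) used = 0.1783 x 0.01049 = 0.001870 mol, which equals the excess n(NaOH).
So n(NaOH) consumed by the sample = 0.01115 - 0.001870 = 0.009280 mol.
n(H2C2O4) = 0.009280 / 2 = 0.004640 mol.
mass H2C2O4 = 0.004640 x 90.03 = 0.4177 g, so %H2C2O4 = 0.4177/0.6782 x 100 = 61.6%.

61.6%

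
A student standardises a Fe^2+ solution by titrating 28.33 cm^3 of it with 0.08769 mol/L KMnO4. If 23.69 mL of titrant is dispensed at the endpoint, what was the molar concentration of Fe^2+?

0.367 M

n(KMnO4) = 0.08769 x 0.02369 = 0.002077 mol.
From the balanced equation, 1 mol KMnO4 reacts with 5 mol Fe^2+, so n(Fe^2+) = 0.002077 x 5/1 = 0.01039 mol.
[Fe^2+] = 0.01039 / 0.02833 L = 0.367 M.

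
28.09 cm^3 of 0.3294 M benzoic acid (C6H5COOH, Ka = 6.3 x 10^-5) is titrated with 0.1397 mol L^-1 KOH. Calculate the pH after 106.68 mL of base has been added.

n(acid) = 0.3294 x 0.02809 = 0.009253 mol; n(KOH) added = 0.1397 x 0.1067 = 0.01490 mol.
Base is in excess by 0.01490 - 0.009253 = 0.005650 mol in a total volume of 0.1348 L.
[OH^-] = 0.005650/0.1348 = 0.04193 M, so pOH = 1.38 and pH = 14.00 - 1.38 = 12.62.

12.62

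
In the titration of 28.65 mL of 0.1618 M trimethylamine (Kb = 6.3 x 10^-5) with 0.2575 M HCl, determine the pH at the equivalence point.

5.40

n((CH3)3N) = 0.1618 x 0.02865 = 0.004636 mol; V(HCl) at equivalence = 0.004636/0.2575 = 0.01800 L.
At equivalence the base is fully converted to (CH3)3NH+; total volume = 0.04665 L, so [(CH3)3NH+] = 0.004636/0.04665 = 0.09936 M.
Ka((CH3)3NH+) = Kw/Kb = 1.0e-14 / 6.3 x 10^-5 = 1.59e-10.
[H^+] = sqrt(Ka x [(CH3)3NH+]) = sqrt(1.59e-10 x 0.09936) = 3.97e-6 M.
pH = -log(3.97e-6) = 5.40.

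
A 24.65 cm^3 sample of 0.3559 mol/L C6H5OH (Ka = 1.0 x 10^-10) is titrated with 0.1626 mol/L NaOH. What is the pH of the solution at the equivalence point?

n(C6H5OH) = 0.3559 x 0.02465 = 0.008773 mol; V(NaOH) at equivalence = 0.008773/0.1626 = 0.05395 L.
At equivalence all the acid is converted to C6H5O-; total volume = 0.02465 + 0.05395 = 0.07860 L, so [C6H5O-] = 0.008773/0.07860 = 0.1116 M.
Kb = Kw/Ka = 1.0e-14 / 1.0 x 10^-10 = 0.000100.
[OH^-] = sqrt(Kb x [C6H5O-]) = sqrt(0.000100 x 0.1116) = 0.00334 M.
pOH = 2.48, so pH = 14.00 - 2.48 = 11.52.

11.52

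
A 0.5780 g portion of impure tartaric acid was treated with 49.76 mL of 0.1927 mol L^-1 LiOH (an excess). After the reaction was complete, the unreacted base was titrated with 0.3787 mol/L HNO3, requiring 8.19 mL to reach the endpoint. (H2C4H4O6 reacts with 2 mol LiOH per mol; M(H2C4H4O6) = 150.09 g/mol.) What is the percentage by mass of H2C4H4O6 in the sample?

Total n(LiOH) added = 0.1927 x 0.04976 = 0.009589 mol.
n(HNO3) used = 0.3787 x 0.008190 = 0.003102 mol, which equals the excess n(LiOH).
So n(LiOH) consumed by the sample = 0.009589 - 0.003102 = 0.006487 mol.
n(H2C4H4O6) = 0.006487 / 2 = 0.003244 mol.
mass H2C4H4O6 = 0.003244 x 150.09 = 0.4868 g, so %H2C4H4O6 = 0.4868/0.5780 x 100 = 84.2%.

84.2%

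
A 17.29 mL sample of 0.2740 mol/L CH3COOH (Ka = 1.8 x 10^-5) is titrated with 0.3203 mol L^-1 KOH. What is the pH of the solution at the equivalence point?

8.96

n(CH3COOH) = 0.2740 x 0.01729 = 0.004737 mol; V(KOH) at equivalence = 0.004737/0.3203 = 0.01479 L.
At equivalence all the acid is converted to CH3COO-; total volume = 0.01729 + 0.01479 = 0.03208 L, so [CH3COO-] = 0.004737/0.03208 = 0.1477 M.
Kb = Kw/Ka = 1.0e-14 / 1.8 x 10^-5 = 5.56e-10.
[OH^-] = sqrt(Kb x [CH3COO-]) = sqrt(5.56e-10 x 0.1477) = 9.06e-6 M.
pOH = 5.04, so pH = 14.00 - 5.04 = 8.96.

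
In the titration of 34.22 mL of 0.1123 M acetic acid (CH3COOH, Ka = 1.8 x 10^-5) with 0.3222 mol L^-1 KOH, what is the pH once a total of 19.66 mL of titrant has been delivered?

n(acid) = 0.1123 x 0.03422 = 0.003843 mol; n(KOH) added = 0.3222 x 0.01966 = 0.006334 mol.
Base is in excess by 0.006334 - 0.003843 = 0.002492 mol in a total volume of 0.05388 L.
[OH^-] = 0.002492/0.05388 = 0.04624 M, so pOH = 1.33 and pH = 14.00 - 1.33 = 12.67.

12.67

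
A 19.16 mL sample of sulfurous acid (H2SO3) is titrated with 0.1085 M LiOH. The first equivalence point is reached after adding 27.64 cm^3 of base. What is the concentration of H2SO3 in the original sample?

n(LiOH) = 0.1085 x 0.02764 = 0.002999 mol.
At the first equivalence point, 1 mol OH^- react per mol H2SO3, so n(H2SO3) = 0.002999 / 1 = 0.002999 mol.
[H2SO3] = 0.002999 / 0.01916 L = 0.157 M.

0.157 M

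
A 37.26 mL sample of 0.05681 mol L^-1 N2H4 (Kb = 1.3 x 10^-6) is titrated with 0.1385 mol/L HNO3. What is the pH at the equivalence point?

n(N2H4) = 0.05681 x 0.03726 = 0.002117 mol; V(HNO3) at equivalence = 0.002117/0.1385 = 0.01528 L.
At equivalence the base is fully converted to N2H5+; total volume = 0.05254 L, so [N2H5+] = 0.002117/0.05254 = 0.04029 M.
Ka(N2H5+) = Kw/Kb = 1.0e-14 / 1.3 x 10^-6 = 7.69e-9.
[H^+] = sqrt(Ka x [N2H5+]) = sqrt(7.69e-9 x 0.04029) = 1.76e-5 M.
pH = -log(1.76e-5) = 4.75.

4.75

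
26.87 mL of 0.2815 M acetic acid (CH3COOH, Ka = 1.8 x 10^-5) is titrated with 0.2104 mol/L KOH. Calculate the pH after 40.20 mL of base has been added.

n(acid) = 0.2815 x 0.02687 = 0.007564 mol; n(KOH) added = 0.2104 x 0.04020 = 0.008458 mol.
Base is in excess by 0.008458 - 0.007564 = 0.0008942 mol in a total volume of 0.06707 L.
[OH^-] = 0.0008942/0.06707 = 0.01333 M, so pOH = 1.88 and pH = 14.00 - 1.88 = 12.12.

12.12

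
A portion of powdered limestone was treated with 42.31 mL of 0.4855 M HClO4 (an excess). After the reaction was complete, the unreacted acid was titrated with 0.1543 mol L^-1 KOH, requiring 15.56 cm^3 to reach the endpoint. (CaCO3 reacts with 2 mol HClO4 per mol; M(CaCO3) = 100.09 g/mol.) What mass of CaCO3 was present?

0.908 g

Total n(HClO4) added = 0.4855 x 0.04231 = 0.02054 mol.
n(KOH) used = 0.1543 x 0.01556 = 0.002401 mol, which equals the excess n(HClO4).
So n(HClO4) consumed by the sample = 0.02054 - 0.002401 = 0.01814 mol.
n(CaCO3) = 0.01814 / 2 = 0.009070 mol.
mass = 0.009070 mol x 100.09 g/mol = 0.908 g.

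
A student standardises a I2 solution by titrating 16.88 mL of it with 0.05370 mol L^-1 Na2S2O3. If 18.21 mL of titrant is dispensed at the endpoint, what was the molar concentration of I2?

n(Na2S2O3) = 0.05370 x 0.01821 = 0.0009779 mol.
From the balanced equation, 2 mol Na2S2O3 reacts with 1 mol I2, so n(I2) = 0.0009779 x 1/2 = 0.0004889 mol.
[I2] = 0.0004889 / 0.01688 L = 0.0290 M.

0.0290 M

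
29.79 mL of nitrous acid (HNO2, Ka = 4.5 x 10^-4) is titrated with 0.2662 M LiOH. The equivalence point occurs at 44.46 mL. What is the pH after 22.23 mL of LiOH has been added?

22.23 mL is exactly half the equivalence volume (44.46/2), i.e. the half-equivalence point.
There, n(HA) = n(A^-), so pH = pKa = -log(4.5 x 10^-4) = 3.35.

3.35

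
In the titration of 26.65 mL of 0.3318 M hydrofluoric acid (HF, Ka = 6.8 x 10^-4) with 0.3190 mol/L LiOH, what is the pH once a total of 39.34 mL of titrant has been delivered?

12.75

n(acid) = 0.3318 x 0.02665 = 0.008842 mol; n(LiOH) added = 0.3190 x 0.03934 = 0.01255 mol.
Base is in excess by 0.01255 - 0.008842 = 0.003707 mol in a total volume of 0.06599 L.
[OH^-] = 0.003707/0.06599 = 0.05618 M, so pOH = 1.25 and pH = 14.00 - 1.25 = 12.75.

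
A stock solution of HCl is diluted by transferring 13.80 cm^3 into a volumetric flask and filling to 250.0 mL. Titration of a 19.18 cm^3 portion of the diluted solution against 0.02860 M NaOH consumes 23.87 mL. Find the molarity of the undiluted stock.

n(NaOH) = 0.02860 x 0.02387 = 0.0006827 mol.
n(HCl) in the aliquot = 0.0006827 mol.
[diluted HCl] = 0.0006827 / 0.01918 = 0.03559 M.
Dilution factor = 250.0/13.80 = 18.12, so [stock] = 0.03559 x 18.12 = 0.645 M.

0.645 M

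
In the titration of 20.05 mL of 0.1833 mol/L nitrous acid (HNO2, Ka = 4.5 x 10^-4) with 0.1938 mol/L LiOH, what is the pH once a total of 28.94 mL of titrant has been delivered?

12.60

n(acid) = 0.1833 x 0.02005 = 0.003675 mol; n(LiOH) added = 0.1938 x 0.02894 = 0.005609 mol.
Base is in excess by 0.005609 - 0.003675 = 0.001933 mol in a total volume of 0.04899 L.
[OH^-] = 0.001933/0.04899 = 0.03947 M, so pOH = 1.40 and pH = 14.00 - 1.40 = 12.60.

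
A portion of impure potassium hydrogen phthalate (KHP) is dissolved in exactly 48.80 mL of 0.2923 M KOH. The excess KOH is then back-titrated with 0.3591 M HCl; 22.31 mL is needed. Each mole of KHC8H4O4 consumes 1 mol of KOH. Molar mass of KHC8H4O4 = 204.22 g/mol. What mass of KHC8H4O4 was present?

1.28 g

Total n(KOH) added = 0.2923 x 0.04880 = 0.01426 mol.
n(HCl) used = 0.3591 x 0.02231 = 0.008012 mol, which equals the excess n(KOH).
So n(KOH) consumed by the sample = 0.01426 - 0.008012 = 0.006253 mol.
n(KHC8H4O4) = 0.006253 / 1 = 0.006253 mol.
mass = 0.006253 mol x 204.22 g/mol = 1.28 g.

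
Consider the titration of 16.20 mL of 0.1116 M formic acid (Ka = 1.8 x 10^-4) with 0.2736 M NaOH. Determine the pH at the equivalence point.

n(HCOOH) = 0.1116 x 0.01620 = 0.001808 mol; V(NaOH) at equivalence = 0.001808/0.2736 = 0.006608 L.
At equivalence all the acid is converted to HCOO-; total volume = 0.01620 + 0.006608 = 0.02281 L, so [HCOO-] = 0.001808/0.02281 = 0.07927 M.
Kb = Kw/Ka = 1.0e-14 / 1.8 x 10^-4 = 5.56e-11.
[OH^-] = sqrt(Kb x [HCOO-]) = sqrt(5.56e-11 x 0.07927) = 2.10e-6 M.
pOH = 5.68, so pH = 14.00 - 5.68 = 8.32.

8.32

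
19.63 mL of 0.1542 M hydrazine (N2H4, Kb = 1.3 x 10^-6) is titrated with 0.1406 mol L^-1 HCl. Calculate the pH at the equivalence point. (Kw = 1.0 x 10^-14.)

4.62

n(N2H4) = 0.1542 x 0.01963 = 0.003027 mol; V(HCl) at equivalence = 0.003027/0.1406 = 0.02153 L.
At equivalence the base is fully converted to N2H5+; total volume = 0.04116 L, so [N2H5+] = 0.003027/0.04116 = 0.07354 M.
Ka(N2H5+) = Kw/Kb = 1.0e-14 / 1.3 x 10^-6 = 7.69e-9.
[H^+] = sqrt(Ka x [N2H5+]) = sqrt(7.69e-9 x 0.07354) = 2.38e-5 M.
pH = -log(2.38e-5) = 4.62.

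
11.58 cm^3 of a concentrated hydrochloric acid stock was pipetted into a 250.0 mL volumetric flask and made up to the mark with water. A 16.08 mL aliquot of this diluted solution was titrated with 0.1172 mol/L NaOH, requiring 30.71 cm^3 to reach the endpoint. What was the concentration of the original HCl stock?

4.83 M

n(NaOH) = 0.1172 x 0.03071 = 0.003599 mol.
n(HCl) in the aliquot = 0.003599 mol.
[diluted HCl] = 0.003599 / 0.01608 = 0.2238 M.
Dilution factor = 250.0/11.58 = 21.59, so [stock] = 0.2238 x 21.59 = 4.83 M.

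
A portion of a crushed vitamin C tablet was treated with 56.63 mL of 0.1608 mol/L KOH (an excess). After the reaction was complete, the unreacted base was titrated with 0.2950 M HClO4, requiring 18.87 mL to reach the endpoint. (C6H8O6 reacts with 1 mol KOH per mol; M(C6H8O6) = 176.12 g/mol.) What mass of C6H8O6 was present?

Total n(KOH) added = 0.1608 x 0.05663 = 0.009106 mol.
n(HClO4) used = 0.2950 x 0.01887 = 0.005567 mol, which equals the excess n(KOH).
So n(KOH) consumed by the sample = 0.009106 - 0.005567 = 0.003539 mol.
n(C6H8O6) = 0.003539 / 1 = 0.003539 mol.
mass = 0.003539 mol x 176.12 g/mol = 0.623 g.

0.623 g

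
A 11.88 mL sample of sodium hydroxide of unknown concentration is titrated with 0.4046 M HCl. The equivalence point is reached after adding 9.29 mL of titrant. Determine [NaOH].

n(HCl) delivered = 0.4046 x 0.009290 = 0.003759 mol.
For a 1:1 reaction, n(NaOH) = 0.003759 mol.
[NaOH] = 0.003759 mol / 0.01188 L = 0.316 M.

0.316 M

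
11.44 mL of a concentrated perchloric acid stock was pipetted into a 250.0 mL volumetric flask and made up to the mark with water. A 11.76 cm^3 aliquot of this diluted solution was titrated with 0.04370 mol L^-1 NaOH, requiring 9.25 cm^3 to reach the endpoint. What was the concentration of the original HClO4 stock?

n(NaOH) = 0.04370 x 0.009250 = 0.0004042 mol.
n(HClO4) in the aliquot = 0.0004042 mol.
[diluted HClO4] = 0.0004042 / 0.01176 = 0.03437 M.
Dilution factor = 250.0/11.44 = 21.85, so [stock] = 0.03437 x 21.85 = 0.751 M.

0.751 M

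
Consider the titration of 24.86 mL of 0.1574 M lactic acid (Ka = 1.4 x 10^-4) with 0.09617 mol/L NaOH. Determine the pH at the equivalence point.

n(HC3H5O3) = 0.1574 x 0.02486 = 0.003913 mol; V(NaOH) at equivalence = 0.003913/0.09617 = 0.04069 L.
At equivalence all the acid is converted to C3H5O3-; total volume = 0.02486 + 0.04069 = 0.06555 L, so [C3H5O3-] = 0.003913/0.06555 = 0.05970 M.
Kb = Kw/Ka = 1.0e-14 / 1.4 x 10^-4 = 7.14e-11.
[OH^-] = sqrt(Kb x [C3H5O3-]) = sqrt(7.14e-11 x 0.05970) = 2.06e-6 M.
pOH = 5.69, so pH = 14.00 - 5.69 = 8.31.

8.31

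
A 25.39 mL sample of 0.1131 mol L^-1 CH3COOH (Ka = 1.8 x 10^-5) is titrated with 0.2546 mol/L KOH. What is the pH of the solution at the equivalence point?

n(CH3COOH) = 0.1131 x 0.02539 = 0.002872 mol; V(KOH) at equivalence = 0.002872/0.2546 = 0.01128 L.
At equivalence all the acid is converted to CH3COO-; total volume = 0.02539 + 0.01128 = 0.03667 L, so [CH3COO-] = 0.002872/0.03667 = 0.07831 M.
Kb = Kw/Ka = 1.0e-14 / 1.8 x 10^-5 = 5.56e-10.
[OH^-] = sqrt(Kb x [CH3COO-]) = sqrt(5.56e-10 x 0.07831) = 6.60e-6 M.
pOH = 5.18, so pH = 14.00 - 5.18 = 8.82.

8.82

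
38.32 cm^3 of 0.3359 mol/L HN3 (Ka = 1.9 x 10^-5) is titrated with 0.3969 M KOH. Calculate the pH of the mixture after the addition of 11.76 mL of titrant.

Initial n(HN3) = 0.3359 x 0.03832 = 0.01287 mol.
n(KOH) added = 0.3969 x 0.01176 = 0.004668 mol, converting that many moles of HN3 to N3-.
Remaining n(HN3) = 0.008204 mol; n(N3-) = 0.004668 mol.
By Henderson-Hasselbalch, pH = pKa + log([A^-]/[HA]) = 4.72 + log(0.004668/0.008204) = 4.72 + (-0.24) = 4.48.

4.48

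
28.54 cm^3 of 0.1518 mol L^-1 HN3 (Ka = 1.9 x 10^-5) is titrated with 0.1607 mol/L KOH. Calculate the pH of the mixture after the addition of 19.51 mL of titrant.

Initial n(HN3) = 0.1518 x 0.02854 = 0.004332 mol.
n(KOH) added = 0.1607 x 0.01951 = 0.003135 mol, converting that many moles of HN3 to N3-.
Remaining n(HN3) = 0.001197 mol; n(N3-) = 0.003135 mol.
By Henderson-Hasselbalch, pH = pKa + log([A^-]/[HA]) = 4.72 + log(0.003135/0.001197) = 4.72 + (+0.42) = 5.14.

5.14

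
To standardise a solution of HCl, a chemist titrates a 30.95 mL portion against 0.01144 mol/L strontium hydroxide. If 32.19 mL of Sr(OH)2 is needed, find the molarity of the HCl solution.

0.0238 M

n(Sr(OH)2) delivered = 0.01144 x 0.03219 = 0.0003683 mol.
The reaction is 2 HCl + 1 Sr(OH)2, so n(HCl) = 0.0003683 x 2/1 = 0.0007365 mol.
[HCl] = 0.0007365 mol / 0.03095 L = 0.0238 M.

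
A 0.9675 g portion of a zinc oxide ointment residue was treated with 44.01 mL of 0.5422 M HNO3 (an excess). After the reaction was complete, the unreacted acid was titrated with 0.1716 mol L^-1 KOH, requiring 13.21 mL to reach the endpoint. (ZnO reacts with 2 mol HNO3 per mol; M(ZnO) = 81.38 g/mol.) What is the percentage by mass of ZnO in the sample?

90.8%

Total n(HNO3) added = 0.5422 x 0.04401 = 0.02386 mol.
n(KOH) used = 0.1716 x 0.01321 = 0.002267 mol, which equals the excess n(HNO3).
So n(HNO3) consumed by the sample = 0.02386 - 0.002267 = 0.02160 mol.
n(ZnO) = 0.02160 / 2 = 0.01080 mol.
mass ZnO = 0.01080 x 81.38 = 0.8787 g, so %ZnO = 0.8787/0.9675 x 100 = 90.8%.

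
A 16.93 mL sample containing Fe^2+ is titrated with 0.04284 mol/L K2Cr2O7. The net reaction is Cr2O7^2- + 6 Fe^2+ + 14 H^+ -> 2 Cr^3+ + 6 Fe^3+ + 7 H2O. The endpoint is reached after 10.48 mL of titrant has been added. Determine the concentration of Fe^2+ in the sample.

n(K2Cr2O7) = 0.04284 x 0.01048 = 0.0004490 mol.
From the balanced equation, 1 mol K2Cr2O7 reacts with 6 mol Fe^2+, so n(Fe^2+) = 0.0004490 x 6/1 = 0.002694 mol.
[Fe^2+] = 0.002694 / 0.01693 L = 0.159 M.

0.159 M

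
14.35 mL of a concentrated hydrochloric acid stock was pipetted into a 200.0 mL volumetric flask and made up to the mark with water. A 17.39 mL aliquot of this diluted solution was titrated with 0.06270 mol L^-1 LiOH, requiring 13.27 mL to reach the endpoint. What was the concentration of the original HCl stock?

n(LiOH) = 0.06270 x 0.01327 = 0.0008320 mol.
n(HCl) in the aliquot = 0.0008320 mol.
[diluted HCl] = 0.0008320 / 0.01739 = 0.04785 M.
Dilution factor = 200.0/14.35 = 13.94, so [stock] = 0.04785 x 13.94 = 0.667 M.

0.667 M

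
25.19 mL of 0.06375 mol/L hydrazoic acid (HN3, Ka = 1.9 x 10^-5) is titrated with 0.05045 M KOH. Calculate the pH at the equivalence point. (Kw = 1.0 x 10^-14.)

n(HN3) = 0.06375 x 0.02519 = 0.001606 mol; V(KOH) at equivalence = 0.001606/0.05045 = 0.03183 L.
At equivalence all the acid is converted to N3-; total volume = 0.02519 + 0.03183 = 0.05702 L, so [N3-] = 0.001606/0.05702 = 0.02816 M.
Kb = Kw/Ka = 1.0e-14 / 1.9 x 10^-5 = 5.26e-10.
[OH^-] = sqrt(Kb x [N3-]) = sqrt(5.26e-10 x 0.02816) = 3.85e-6 M.
pOH = 5.41, so pH = 14.00 - 5.41 = 8.59.

8.59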